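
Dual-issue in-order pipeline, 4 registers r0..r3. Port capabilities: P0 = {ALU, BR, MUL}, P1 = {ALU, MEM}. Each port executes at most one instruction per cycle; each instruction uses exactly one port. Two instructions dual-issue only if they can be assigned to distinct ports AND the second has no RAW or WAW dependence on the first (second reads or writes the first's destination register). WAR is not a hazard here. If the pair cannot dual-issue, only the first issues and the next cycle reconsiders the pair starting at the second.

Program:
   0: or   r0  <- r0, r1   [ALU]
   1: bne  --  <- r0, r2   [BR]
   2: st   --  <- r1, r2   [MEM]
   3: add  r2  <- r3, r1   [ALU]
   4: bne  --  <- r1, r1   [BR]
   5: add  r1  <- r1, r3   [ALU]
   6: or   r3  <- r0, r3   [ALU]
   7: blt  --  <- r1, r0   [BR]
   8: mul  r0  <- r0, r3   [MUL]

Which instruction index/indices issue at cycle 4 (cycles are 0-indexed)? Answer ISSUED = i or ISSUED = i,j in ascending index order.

ISSUED = 7

  cy0 -> i0 (or.ALU) RAW r0
  cy1 -> i1,i2 (bne.BR st.MEM) pair
  cy2 -> i3,i4 (add.ALU bne.BR) pair
  cy3 -> i5,i6 (add.ALU or.ALU) pair
  cy4 -> i7 (blt.BR) no-port BR/MUL
  cy5 -> i8 (mul.MUL) tail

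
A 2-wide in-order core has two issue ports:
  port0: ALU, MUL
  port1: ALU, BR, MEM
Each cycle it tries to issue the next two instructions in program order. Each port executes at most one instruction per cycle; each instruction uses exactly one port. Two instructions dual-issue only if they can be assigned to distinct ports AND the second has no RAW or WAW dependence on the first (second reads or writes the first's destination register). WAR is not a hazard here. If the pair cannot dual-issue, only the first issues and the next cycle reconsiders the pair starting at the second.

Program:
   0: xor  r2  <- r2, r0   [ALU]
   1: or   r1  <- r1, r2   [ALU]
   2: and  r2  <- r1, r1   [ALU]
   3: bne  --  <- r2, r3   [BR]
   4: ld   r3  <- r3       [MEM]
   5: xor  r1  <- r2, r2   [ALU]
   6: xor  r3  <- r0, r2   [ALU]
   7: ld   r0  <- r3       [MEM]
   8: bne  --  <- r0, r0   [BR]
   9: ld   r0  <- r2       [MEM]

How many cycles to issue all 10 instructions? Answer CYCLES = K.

  cy0 -> i0 (xor) RAW r2
  cy1 -> i1 (or) RAW r1
  cy2 -> i2 (and) RAW r2
  cy3 -> i3 (bne) no-port BR/MEM
  cy4 -> i4/i5 (ld xor) dual
  cy5 -> i6 (xor) RAW r3
  cy6 -> i7 (ld) no-port MEM/BR
  cy7 -> i8 (bne) no-port BR/MEM
  cy8 -> i9 (ld) tail

CYCLES = 9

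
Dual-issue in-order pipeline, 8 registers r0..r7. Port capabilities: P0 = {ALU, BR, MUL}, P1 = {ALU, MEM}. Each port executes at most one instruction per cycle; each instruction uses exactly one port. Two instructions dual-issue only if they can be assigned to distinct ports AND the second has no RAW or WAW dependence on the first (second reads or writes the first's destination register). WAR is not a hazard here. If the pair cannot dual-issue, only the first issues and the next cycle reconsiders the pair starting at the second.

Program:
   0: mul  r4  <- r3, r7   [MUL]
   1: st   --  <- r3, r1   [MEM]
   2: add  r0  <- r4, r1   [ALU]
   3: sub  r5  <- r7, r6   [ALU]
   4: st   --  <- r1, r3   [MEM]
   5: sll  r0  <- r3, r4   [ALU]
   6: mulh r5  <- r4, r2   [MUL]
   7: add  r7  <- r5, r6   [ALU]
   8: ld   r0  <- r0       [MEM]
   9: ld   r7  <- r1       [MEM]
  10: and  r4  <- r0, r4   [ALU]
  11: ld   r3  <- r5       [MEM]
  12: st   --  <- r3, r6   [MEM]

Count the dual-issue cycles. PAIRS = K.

PAIRS = 5

0. mul.MUL st.MEM @i0/i1  | pair
1. add.ALU sub.ALU @i2/i3  | pair
2. st.MEM sll.ALU @i4/i5  | pair
3. mulh.MUL @i6  | RAW r5
4. add.ALU ld.MEM @i7/i8  | pair
5. ld.MEM and.ALU @i9/i10  | pair
6. ld.MEM @i11  | no-port MEM/MEM
7. st.MEM @i12  | tail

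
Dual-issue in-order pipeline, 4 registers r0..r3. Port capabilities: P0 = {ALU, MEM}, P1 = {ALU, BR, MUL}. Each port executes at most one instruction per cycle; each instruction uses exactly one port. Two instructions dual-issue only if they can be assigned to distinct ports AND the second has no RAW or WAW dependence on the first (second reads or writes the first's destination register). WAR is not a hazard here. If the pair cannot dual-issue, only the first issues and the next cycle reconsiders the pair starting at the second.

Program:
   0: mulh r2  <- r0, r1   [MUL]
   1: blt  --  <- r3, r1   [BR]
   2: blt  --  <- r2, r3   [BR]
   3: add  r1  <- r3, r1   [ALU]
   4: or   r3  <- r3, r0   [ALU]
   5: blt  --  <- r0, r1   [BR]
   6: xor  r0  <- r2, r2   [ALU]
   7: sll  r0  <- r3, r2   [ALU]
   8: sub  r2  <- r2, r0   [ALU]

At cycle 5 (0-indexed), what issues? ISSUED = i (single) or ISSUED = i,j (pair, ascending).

t=0 i0:mulh ; no-port MUL/BR
t=1 i1:blt ; no-port BR/BR
t=2 i2/i3:blt+add ; 2-wide
t=3 i4/i5:or+blt ; 2-wide
t=4 i6:xor ; WAW r0
t=5 i7:sll ; RAW r0
t=6 i8:sub ; tail

ISSUED = 7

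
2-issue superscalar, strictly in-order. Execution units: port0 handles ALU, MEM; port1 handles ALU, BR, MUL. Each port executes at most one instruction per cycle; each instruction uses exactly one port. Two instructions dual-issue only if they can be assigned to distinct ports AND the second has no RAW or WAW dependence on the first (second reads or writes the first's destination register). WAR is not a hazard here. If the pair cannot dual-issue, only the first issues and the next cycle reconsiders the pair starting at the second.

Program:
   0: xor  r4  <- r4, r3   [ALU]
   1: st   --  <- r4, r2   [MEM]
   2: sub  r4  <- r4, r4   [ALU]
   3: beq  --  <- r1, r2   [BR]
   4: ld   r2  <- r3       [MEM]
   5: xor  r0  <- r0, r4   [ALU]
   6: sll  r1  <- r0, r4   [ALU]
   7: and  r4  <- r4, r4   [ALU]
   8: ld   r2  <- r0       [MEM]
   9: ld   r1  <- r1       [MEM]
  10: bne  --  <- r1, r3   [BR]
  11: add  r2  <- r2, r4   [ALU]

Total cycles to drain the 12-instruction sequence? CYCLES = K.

CYCLES = 8

t=0 i0:xor ; RAW r4
t=1 i1,i2:st/sub ; 2-wide
t=2 i3,i4:beq/ld ; 2-wide
t=3 i5:xor ; RAW r0
t=4 i6,i7:sll/and ; 2-wide
t=5 i8:ld ; no-port MEM/MEM
t=6 i9:ld ; RAW r1
t=7 i10,i11:bne/add ; 2-wide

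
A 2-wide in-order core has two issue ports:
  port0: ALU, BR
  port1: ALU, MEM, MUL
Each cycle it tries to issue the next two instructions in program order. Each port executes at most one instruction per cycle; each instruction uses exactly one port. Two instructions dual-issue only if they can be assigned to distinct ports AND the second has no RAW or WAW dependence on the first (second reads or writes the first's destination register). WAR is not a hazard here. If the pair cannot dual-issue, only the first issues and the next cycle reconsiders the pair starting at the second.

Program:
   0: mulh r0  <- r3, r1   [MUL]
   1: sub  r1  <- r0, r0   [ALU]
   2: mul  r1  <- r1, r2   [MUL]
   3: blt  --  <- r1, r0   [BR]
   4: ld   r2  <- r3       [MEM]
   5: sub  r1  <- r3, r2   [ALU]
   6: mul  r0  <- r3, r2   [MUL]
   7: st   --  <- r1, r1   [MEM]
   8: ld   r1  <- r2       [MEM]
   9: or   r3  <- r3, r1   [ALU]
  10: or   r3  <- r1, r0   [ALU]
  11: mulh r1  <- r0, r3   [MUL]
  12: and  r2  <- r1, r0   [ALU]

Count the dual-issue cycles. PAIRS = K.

  cy0 -> i0 (mulh.MUL) RAW r0
  cy1 -> i1 (sub.ALU) RAW+WAW r1
  cy2 -> i2 (mul.MUL) RAW r1
  cy3 -> i3+i4 (blt.BR;ld.MEM) pair
  cy4 -> i5+i6 (sub.ALU;mul.MUL) pair
  cy5 -> i7 (st.MEM) no-port MEM/MEM
  cy6 -> i8 (ld.MEM) RAW r1
  cy7 -> i9 (or.ALU) WAW r3
  cy8 -> i10 (or.ALU) RAW r3
  cy9 -> i11 (mulh.MUL) RAW r1
  cy10 -> i12 (and.ALU) tail

PAIRS = 2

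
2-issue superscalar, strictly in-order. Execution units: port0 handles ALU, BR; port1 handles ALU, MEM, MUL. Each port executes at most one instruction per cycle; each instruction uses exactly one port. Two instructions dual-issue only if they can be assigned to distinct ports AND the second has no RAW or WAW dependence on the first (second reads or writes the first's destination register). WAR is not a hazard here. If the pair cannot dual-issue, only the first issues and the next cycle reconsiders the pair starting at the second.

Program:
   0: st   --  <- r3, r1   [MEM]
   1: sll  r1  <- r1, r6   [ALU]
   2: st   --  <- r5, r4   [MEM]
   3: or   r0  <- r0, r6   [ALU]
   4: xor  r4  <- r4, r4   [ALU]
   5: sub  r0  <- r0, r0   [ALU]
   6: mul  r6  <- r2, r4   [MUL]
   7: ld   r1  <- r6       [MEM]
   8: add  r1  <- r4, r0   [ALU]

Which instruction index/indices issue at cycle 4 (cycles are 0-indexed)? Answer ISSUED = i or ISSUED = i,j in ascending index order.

ISSUED = 7

#0 head=0: st.MEM;sll.ALU i0+i1 2-wide
#1 head=2: st.MEM;or.ALU i2+i3 2-wide
#2 head=4: xor.ALU;sub.ALU i4+i5 2-wide
#3 head=6: mul.MUL i6 no-port MUL/MEM
#4 head=7: ld.MEM i7 WAW r1
#5 head=8: add.ALU i8 tail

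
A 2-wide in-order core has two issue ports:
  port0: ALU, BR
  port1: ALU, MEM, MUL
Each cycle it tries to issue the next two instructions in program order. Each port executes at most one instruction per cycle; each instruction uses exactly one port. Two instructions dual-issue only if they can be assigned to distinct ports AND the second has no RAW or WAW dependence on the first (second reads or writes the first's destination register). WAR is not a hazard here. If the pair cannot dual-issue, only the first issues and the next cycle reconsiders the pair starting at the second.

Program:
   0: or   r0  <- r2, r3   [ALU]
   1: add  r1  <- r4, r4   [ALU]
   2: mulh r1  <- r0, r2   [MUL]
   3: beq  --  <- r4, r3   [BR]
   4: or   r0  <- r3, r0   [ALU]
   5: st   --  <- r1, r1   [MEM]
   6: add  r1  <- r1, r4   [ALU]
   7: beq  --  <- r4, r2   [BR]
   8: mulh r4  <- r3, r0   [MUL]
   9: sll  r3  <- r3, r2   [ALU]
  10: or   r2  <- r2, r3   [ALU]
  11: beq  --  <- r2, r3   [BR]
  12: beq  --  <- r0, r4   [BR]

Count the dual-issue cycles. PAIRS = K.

[0] i0+i1  or.ALU;add.ALU  -- pair
[1] i2+i3  mulh.MUL;beq.BR  -- pair
[2] i4+i5  or.ALU;st.MEM  -- pair
[3] i6+i7  add.ALU;beq.BR  -- pair
[4] i8+i9  mulh.MUL;sll.ALU  -- pair
[5] i10  or.ALU  -- RAW r2
[6] i11  beq.BR  -- no-port BR/BR
[7] i12  beq.BR  -- tail

PAIRS = 5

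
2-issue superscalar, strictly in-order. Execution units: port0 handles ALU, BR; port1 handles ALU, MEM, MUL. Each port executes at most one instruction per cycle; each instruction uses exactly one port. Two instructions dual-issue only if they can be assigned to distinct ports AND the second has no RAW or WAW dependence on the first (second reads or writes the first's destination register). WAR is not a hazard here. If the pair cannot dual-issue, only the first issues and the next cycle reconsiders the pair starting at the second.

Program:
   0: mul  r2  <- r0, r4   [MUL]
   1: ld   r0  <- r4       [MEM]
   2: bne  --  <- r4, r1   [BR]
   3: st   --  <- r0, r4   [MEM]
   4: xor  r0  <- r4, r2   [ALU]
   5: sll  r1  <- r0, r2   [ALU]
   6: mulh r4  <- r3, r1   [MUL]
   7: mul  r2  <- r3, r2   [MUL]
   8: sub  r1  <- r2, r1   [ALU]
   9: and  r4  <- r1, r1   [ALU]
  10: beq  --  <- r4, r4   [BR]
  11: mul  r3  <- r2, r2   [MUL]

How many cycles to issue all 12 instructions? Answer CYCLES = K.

CYCLES = 9

c0: i0 mul.MUL  no-port MUL/MEM
c1: i1,i2 ld.MEM;bne.BR  pair
c2: i3,i4 st.MEM;xor.ALU  pair
c3: i5 sll.ALU  RAW r1
c4: i6 mulh.MUL  no-port MUL/MUL
c5: i7 mul.MUL  RAW r2
c6: i8 sub.ALU  RAW r1
c7: i9 and.ALU  RAW r4
c8: i10,i11 beq.BR;mul.MUL  pair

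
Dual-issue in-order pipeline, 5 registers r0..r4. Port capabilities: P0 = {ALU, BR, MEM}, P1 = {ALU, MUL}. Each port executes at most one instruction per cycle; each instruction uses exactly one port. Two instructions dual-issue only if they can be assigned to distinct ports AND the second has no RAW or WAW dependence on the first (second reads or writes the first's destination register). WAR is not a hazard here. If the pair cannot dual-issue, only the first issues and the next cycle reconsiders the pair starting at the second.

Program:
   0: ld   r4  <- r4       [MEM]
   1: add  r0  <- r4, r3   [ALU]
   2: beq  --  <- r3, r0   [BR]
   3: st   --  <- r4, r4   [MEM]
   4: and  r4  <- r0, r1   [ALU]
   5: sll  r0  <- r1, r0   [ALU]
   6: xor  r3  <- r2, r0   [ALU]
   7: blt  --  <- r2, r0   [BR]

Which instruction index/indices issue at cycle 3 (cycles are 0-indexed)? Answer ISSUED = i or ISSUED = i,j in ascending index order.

ISSUED = 3,4

[0] i0  ld.MEM  -- RAW r4
[1] i1  add.ALU  -- RAW r0
[2] i2  beq.BR  -- no-port BR/MEM
[3] i3/i4  st.MEM/and.ALU  -- 2-wide
[4] i5  sll.ALU  -- RAW r0
[5] i6/i7  xor.ALU/blt.BR  -- 2-wide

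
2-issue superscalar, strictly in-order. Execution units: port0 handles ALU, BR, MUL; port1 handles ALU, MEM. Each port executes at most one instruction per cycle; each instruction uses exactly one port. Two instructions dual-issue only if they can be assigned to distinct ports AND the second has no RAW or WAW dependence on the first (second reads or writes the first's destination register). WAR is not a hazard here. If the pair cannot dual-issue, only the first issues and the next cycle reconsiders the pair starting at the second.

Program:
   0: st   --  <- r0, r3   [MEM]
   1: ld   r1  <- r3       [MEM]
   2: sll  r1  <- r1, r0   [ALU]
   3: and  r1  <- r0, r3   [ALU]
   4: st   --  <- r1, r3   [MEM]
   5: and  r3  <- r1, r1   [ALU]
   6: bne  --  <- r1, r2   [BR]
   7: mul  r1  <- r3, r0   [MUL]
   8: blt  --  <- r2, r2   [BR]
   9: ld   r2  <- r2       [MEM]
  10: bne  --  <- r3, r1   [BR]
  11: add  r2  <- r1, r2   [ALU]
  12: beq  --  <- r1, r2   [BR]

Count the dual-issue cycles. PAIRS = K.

PAIRS = 3

0. st @i0  | no-port MEM/MEM
1. ld @i1  | RAW+WAW r1
2. sll @i2  | WAW r1
3. and @i3  | RAW r1
4. st/and @i4&i5  | pair
5. bne @i6  | no-port BR/MUL
6. mul @i7  | no-port MUL/BR
7. blt/ld @i8&i9  | pair
8. bne/add @i10&i11  | pair
9. beq @i12  | tail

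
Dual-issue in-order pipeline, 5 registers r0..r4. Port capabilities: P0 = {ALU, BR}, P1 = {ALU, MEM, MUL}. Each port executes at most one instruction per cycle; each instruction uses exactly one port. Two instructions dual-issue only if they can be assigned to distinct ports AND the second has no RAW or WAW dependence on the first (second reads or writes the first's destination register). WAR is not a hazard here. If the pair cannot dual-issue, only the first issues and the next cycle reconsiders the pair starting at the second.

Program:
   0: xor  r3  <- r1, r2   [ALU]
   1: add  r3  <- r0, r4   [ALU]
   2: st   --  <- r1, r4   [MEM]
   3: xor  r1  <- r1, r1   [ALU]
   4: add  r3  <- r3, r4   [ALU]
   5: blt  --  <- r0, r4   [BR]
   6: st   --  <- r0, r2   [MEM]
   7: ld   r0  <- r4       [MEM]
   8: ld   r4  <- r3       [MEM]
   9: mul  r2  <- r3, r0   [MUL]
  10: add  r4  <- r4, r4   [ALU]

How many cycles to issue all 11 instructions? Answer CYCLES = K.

CYCLES = 7

t=0 i0:xor.ALU ; WAW r3
t=1 i1&i2:add.ALU+st.MEM ; pair
t=2 i3&i4:xor.ALU+add.ALU ; pair
t=3 i5&i6:blt.BR+st.MEM ; pair
t=4 i7:ld.MEM ; no-port MEM/MEM
t=5 i8:ld.MEM ; no-port MEM/MUL
t=6 i9&i10:mul.MUL+add.ALU ; pair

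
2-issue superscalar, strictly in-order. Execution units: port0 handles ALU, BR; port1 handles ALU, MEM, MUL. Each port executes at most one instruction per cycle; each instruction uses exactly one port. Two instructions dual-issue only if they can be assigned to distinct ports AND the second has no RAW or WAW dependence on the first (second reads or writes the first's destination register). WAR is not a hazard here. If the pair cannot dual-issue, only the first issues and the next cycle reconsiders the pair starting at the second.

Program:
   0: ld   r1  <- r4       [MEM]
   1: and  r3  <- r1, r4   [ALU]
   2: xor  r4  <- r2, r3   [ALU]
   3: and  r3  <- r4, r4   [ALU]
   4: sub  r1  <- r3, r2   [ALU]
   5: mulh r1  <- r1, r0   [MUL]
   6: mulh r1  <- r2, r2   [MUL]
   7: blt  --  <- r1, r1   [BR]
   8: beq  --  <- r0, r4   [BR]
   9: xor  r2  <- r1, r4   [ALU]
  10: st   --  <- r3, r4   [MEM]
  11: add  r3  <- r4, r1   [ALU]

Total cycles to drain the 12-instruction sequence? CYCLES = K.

CYCLES = 10

0. ld @i0  | RAW r1
1. and @i1  | RAW r3
2. xor @i2  | RAW r4
3. and @i3  | RAW r3
4. sub @i4  | RAW+WAW r1
5. mulh @i5  | no-port MUL/MUL
6. mulh @i6  | RAW r1
7. blt @i7  | no-port BR/BR
8. beq;xor @i8&i9  | dual
9. st;add @i10&i11  | dual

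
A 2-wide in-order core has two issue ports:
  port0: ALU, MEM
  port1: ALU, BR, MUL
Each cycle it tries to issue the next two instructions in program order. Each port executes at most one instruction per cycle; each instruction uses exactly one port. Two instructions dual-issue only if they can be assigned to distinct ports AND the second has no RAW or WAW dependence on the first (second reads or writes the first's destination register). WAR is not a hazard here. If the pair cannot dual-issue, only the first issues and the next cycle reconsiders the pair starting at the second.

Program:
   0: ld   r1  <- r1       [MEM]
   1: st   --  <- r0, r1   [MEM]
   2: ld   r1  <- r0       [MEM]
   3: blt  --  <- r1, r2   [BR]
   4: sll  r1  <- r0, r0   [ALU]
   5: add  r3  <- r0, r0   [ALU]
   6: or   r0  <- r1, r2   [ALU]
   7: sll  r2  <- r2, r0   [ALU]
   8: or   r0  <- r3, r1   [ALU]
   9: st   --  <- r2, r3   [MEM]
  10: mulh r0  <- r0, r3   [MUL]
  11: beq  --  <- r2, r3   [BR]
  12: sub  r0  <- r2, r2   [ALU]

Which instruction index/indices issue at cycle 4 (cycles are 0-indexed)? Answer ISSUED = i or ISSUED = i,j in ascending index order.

ISSUED = 5,6

c0: i0 ld.MEM  no-port MEM/MEM
c1: i1 st.MEM  no-port MEM/MEM
c2: i2 ld.MEM  RAW r1
c3: i3,i4 blt.BR+sll.ALU  2-wide
c4: i5,i6 add.ALU+or.ALU  2-wide
c5: i7,i8 sll.ALU+or.ALU  2-wide
c6: i9,i10 st.MEM+mulh.MUL  2-wide
c7: i11,i12 beq.BR+sub.ALU  2-wide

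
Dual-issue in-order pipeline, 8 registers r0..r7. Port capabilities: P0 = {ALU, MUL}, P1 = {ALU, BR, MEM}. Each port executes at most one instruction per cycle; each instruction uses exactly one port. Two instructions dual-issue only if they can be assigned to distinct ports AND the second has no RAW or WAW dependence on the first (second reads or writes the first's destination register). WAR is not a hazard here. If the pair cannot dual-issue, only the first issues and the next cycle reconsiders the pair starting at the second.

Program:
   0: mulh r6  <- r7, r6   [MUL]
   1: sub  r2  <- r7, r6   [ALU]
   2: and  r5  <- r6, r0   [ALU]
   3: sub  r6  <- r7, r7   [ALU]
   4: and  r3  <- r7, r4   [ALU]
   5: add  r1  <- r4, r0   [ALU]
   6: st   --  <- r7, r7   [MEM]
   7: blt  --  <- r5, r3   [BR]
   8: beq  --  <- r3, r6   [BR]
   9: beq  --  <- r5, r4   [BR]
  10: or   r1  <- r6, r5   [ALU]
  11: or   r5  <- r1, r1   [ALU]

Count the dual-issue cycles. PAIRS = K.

PAIRS = 4

[0] i0  mulh  -- RAW r6
[1] i1+i2  sub/and  -- dual
[2] i3+i4  sub/and  -- dual
[3] i5+i6  add/st  -- dual
[4] i7  blt  -- no-port BR/BR
[5] i8  beq  -- no-port BR/BR
[6] i9+i10  beq/or  -- dual
[7] i11  or  -- tail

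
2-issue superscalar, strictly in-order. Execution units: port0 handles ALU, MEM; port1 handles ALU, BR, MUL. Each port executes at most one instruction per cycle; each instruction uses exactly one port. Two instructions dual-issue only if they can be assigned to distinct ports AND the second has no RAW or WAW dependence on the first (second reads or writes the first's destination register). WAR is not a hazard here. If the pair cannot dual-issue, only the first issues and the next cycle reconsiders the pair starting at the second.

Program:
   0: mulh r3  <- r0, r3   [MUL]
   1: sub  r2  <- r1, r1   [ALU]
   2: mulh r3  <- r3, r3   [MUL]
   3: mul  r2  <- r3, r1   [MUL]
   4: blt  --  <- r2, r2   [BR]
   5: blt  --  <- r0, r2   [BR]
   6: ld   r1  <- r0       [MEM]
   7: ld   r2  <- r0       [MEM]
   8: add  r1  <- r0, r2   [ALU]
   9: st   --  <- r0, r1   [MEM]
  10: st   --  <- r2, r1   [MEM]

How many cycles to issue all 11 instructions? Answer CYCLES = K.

t=0 i0+i1:mulh+sub ; pair
t=1 i2:mulh ; no-port MUL/MUL
t=2 i3:mul ; no-port MUL/BR
t=3 i4:blt ; no-port BR/BR
t=4 i5+i6:blt+ld ; pair
t=5 i7:ld ; RAW r2
t=6 i8:add ; RAW r1
t=7 i9:st ; no-port MEM/MEM
t=8 i10:st ; tail

CYCLES = 9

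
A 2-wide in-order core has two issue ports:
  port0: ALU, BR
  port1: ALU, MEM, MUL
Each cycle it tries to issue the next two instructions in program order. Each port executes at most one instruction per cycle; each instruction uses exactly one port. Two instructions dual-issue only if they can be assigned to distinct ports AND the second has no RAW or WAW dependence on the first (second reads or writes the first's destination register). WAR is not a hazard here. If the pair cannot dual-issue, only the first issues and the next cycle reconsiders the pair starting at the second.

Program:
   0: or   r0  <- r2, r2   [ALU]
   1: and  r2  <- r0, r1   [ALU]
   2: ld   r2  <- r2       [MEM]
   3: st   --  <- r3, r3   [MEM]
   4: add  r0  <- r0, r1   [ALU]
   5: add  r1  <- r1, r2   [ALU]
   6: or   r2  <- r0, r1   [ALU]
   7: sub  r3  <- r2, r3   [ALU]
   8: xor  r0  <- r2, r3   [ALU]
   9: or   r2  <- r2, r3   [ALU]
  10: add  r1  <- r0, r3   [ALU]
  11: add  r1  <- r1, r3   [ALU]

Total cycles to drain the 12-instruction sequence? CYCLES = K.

CYCLES = 10

t=0 i0:or ; RAW r0
t=1 i1:and ; RAW+WAW r2
t=2 i2:ld ; no-port MEM/MEM
t=3 i3/i4:st/add ; dual
t=4 i5:add ; RAW r1
t=5 i6:or ; RAW r2
t=6 i7:sub ; RAW r3
t=7 i8/i9:xor/or ; dual
t=8 i10:add ; RAW+WAW r1
t=9 i11:add ; tail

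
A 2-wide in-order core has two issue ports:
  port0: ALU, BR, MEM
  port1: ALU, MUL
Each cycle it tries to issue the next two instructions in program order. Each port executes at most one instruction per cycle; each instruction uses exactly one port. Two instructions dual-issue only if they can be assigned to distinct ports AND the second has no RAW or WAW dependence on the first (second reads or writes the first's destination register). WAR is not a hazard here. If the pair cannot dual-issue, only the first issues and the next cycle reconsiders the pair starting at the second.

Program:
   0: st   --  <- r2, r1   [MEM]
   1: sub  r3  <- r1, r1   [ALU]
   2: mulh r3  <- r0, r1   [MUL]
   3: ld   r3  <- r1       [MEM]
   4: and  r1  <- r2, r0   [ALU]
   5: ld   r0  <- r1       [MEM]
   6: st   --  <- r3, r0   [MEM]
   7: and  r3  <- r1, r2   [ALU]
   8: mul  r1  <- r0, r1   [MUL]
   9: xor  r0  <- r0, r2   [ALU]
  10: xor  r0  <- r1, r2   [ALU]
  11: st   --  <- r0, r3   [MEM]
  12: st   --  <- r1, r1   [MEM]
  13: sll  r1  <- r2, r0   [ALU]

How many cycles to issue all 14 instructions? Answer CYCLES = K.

CYCLES = 9

  cy0 -> i0/i1 (st.MEM sub.ALU) 2-wide
  cy1 -> i2 (mulh.MUL) WAW r3
  cy2 -> i3/i4 (ld.MEM and.ALU) 2-wide
  cy3 -> i5 (ld.MEM) no-port MEM/MEM
  cy4 -> i6/i7 (st.MEM and.ALU) 2-wide
  cy5 -> i8/i9 (mul.MUL xor.ALU) 2-wide
  cy6 -> i10 (xor.ALU) RAW r0
  cy7 -> i11 (st.MEM) no-port MEM/MEM
  cy8 -> i12/i13 (st.MEM sll.ALU) 2-wide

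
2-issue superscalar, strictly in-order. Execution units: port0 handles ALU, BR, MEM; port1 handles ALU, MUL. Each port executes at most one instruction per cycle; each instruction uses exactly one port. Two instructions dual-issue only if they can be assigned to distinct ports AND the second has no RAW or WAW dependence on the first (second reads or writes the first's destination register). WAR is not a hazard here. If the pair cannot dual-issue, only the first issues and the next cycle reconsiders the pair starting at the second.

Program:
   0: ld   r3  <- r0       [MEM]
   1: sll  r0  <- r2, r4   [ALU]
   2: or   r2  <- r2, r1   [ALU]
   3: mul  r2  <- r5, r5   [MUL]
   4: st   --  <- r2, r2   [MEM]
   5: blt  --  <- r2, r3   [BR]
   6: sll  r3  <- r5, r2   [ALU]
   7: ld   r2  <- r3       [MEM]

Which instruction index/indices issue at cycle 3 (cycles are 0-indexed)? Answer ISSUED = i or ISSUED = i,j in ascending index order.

  cy0 -> i0+i1 (ld sll) pair
  cy1 -> i2 (or) WAW r2
  cy2 -> i3 (mul) RAW r2
  cy3 -> i4 (st) no-port MEM/BR
  cy4 -> i5+i6 (blt sll) pair
  cy5 -> i7 (ld) tail

ISSUED = 4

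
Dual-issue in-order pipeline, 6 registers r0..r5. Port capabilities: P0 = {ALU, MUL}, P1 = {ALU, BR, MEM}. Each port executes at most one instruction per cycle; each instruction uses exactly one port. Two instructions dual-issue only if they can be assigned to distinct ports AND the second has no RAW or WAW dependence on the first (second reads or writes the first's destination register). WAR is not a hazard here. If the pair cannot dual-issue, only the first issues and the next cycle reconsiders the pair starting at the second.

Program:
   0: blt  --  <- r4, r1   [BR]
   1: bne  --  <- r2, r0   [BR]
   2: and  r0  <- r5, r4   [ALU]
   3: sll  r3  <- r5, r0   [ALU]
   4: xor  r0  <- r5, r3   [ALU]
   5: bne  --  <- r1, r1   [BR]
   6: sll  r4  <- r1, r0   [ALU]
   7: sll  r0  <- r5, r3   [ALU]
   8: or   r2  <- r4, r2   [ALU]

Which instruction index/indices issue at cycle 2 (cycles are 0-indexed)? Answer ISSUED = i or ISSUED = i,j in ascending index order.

c0: i0 blt  no-port BR/BR
c1: i1+i2 bne;and  dual
c2: i3 sll  RAW r3
c3: i4+i5 xor;bne  dual
c4: i6+i7 sll;sll  dual
c5: i8 or  tail

ISSUED = 3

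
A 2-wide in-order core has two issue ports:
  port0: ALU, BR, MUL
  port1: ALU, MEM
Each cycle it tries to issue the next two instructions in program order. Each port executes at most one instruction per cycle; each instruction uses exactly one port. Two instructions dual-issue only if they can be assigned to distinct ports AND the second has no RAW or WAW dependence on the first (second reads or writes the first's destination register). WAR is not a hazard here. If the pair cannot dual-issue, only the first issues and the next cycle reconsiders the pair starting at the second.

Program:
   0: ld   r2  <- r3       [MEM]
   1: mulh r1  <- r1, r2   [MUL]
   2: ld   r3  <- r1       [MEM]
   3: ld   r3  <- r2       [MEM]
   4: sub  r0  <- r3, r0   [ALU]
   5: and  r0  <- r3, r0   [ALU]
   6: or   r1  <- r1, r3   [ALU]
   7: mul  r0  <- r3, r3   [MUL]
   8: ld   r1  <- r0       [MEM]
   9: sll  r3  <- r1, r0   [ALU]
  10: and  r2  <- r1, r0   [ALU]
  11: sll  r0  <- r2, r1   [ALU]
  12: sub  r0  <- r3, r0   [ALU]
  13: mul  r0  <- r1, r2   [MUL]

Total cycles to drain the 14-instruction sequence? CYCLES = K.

CYCLES = 12

c0: i0 ld.MEM  RAW r2
c1: i1 mulh.MUL  RAW r1
c2: i2 ld.MEM  no-port MEM/MEM
c3: i3 ld.MEM  RAW r3
c4: i4 sub.ALU  RAW+WAW r0
c5: i5/i6 and.ALU or.ALU  2-wide
c6: i7 mul.MUL  RAW r0
c7: i8 ld.MEM  RAW r1
c8: i9/i10 sll.ALU and.ALU  2-wide
c9: i11 sll.ALU  RAW+WAW r0
c10: i12 sub.ALU  WAW r0
c11: i13 mul.MUL  tail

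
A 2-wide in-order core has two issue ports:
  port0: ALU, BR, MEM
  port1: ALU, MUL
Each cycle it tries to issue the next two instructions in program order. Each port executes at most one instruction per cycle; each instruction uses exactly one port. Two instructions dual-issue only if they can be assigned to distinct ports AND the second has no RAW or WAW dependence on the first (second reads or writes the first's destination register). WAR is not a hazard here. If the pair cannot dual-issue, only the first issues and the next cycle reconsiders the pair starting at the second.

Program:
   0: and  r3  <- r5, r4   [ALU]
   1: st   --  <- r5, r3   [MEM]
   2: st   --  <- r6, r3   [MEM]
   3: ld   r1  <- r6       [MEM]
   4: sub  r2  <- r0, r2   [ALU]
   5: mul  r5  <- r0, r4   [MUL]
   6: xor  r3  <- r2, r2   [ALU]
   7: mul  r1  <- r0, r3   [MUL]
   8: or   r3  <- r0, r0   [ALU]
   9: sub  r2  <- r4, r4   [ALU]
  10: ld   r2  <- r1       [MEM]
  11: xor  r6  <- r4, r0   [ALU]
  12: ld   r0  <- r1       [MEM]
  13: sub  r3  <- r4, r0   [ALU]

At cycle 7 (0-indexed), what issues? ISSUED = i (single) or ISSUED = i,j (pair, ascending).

#0 head=0: and i0 RAW r3
#1 head=1: st i1 no-port MEM/MEM
#2 head=2: st i2 no-port MEM/MEM
#3 head=3: ld sub i3,i4 pair
#4 head=5: mul xor i5,i6 pair
#5 head=7: mul or i7,i8 pair
#6 head=9: sub i9 WAW r2
#7 head=10: ld xor i10,i11 pair
#8 head=12: ld i12 RAW r0
#9 head=13: sub i13 tail

ISSUED = 10,11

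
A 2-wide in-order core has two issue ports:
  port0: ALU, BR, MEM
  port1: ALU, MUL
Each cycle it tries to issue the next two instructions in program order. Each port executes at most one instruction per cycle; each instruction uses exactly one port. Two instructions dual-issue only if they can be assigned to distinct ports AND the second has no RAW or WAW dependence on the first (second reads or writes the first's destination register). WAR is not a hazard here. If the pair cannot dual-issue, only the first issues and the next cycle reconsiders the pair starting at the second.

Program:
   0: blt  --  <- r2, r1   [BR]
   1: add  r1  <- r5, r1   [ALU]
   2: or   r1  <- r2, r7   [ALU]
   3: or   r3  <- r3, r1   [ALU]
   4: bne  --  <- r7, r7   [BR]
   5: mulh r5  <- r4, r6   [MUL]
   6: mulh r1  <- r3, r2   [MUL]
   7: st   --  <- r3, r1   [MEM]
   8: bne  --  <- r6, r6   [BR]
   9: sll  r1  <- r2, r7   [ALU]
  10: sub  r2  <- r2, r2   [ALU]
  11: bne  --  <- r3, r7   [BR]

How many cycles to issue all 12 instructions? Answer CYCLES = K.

CYCLES = 8

0. blt.BR;add.ALU @i0,i1  | 2-wide
1. or.ALU @i2  | RAW r1
2. or.ALU;bne.BR @i3,i4  | 2-wide
3. mulh.MUL @i5  | no-port MUL/MUL
4. mulh.MUL @i6  | RAW r1
5. st.MEM @i7  | no-port MEM/BR
6. bne.BR;sll.ALU @i8,i9  | 2-wide
7. sub.ALU;bne.BR @i10,i11  | 2-wide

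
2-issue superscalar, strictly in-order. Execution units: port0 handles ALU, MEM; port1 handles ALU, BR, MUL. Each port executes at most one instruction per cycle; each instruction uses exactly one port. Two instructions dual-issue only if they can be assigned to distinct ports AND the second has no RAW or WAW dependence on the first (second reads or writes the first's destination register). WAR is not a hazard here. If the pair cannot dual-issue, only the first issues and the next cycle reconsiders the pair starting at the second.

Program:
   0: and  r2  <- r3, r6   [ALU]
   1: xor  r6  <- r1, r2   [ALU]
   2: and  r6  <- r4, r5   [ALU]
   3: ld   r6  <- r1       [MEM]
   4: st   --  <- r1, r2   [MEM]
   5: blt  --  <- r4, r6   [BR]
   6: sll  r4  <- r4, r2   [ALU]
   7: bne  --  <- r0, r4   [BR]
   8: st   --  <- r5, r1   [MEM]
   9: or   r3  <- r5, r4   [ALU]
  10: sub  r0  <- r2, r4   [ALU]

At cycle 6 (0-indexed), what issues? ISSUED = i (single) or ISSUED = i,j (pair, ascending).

[0] i0  and.ALU  -- RAW r2
[1] i1  xor.ALU  -- WAW r6
[2] i2  and.ALU  -- WAW r6
[3] i3  ld.MEM  -- no-port MEM/MEM
[4] i4,i5  st.MEM;blt.BR  -- dual
[5] i6  sll.ALU  -- RAW r4
[6] i7,i8  bne.BR;st.MEM  -- dual
[7] i9,i10  or.ALU;sub.ALU  -- dual

ISSUED = 7,8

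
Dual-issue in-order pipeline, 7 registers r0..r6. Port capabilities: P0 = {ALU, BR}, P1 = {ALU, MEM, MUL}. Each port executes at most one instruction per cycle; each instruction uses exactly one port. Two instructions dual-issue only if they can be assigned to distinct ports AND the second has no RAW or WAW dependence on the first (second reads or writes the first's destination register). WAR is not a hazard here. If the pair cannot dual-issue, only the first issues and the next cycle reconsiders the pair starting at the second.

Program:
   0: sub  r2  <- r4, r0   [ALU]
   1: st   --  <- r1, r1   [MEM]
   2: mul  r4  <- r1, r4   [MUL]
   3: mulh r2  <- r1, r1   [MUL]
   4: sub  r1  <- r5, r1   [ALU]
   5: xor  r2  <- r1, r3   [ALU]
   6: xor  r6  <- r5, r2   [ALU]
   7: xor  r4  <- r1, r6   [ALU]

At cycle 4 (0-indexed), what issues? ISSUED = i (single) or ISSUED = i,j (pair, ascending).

ISSUED = 6

#0 head=0: sub/st i0+i1 pair
#1 head=2: mul i2 no-port MUL/MUL
#2 head=3: mulh/sub i3+i4 pair
#3 head=5: xor i5 RAW r2
#4 head=6: xor i6 RAW r6
#5 head=7: xor i7 tail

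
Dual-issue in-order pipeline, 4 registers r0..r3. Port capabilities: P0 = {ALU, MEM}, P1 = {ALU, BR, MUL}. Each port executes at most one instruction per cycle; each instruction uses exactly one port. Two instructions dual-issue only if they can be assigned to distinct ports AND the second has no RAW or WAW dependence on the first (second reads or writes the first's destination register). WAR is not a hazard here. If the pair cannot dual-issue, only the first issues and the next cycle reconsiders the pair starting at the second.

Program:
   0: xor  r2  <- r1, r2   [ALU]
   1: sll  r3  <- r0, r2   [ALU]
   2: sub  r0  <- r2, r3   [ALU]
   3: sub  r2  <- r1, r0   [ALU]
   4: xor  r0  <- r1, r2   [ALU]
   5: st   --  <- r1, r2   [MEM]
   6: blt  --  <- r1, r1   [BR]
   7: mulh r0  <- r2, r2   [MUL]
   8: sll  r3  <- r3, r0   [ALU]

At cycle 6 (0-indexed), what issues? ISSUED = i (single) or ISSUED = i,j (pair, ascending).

[0] i0  xor  -- RAW r2
[1] i1  sll  -- RAW r3
[2] i2  sub  -- RAW r0
[3] i3  sub  -- RAW r2
[4] i4+i5  xor;st  -- dual
[5] i6  blt  -- no-port BR/MUL
[6] i7  mulh  -- RAW r0
[7] i8  sll  -- tail

ISSUED = 7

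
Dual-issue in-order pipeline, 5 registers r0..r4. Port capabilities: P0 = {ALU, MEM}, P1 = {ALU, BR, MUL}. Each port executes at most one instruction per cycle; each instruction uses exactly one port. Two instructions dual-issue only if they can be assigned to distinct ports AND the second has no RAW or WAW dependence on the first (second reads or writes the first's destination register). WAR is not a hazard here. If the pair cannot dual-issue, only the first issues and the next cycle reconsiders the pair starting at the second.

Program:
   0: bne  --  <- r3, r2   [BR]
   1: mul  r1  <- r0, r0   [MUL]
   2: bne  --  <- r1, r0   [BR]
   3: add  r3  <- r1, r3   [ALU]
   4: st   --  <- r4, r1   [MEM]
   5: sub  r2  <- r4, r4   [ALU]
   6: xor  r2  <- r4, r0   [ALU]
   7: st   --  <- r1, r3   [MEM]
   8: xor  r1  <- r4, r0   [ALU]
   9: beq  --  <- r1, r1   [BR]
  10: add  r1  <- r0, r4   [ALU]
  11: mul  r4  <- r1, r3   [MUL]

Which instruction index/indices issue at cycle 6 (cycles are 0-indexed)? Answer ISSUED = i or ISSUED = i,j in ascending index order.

  cy0 -> i0 (bne) no-port BR/MUL
  cy1 -> i1 (mul) no-port MUL/BR
  cy2 -> i2/i3 (bne add) dual
  cy3 -> i4/i5 (st sub) dual
  cy4 -> i6/i7 (xor st) dual
  cy5 -> i8 (xor) RAW r1
  cy6 -> i9/i10 (beq add) dual
  cy7 -> i11 (mul) tail

ISSUED = 9,10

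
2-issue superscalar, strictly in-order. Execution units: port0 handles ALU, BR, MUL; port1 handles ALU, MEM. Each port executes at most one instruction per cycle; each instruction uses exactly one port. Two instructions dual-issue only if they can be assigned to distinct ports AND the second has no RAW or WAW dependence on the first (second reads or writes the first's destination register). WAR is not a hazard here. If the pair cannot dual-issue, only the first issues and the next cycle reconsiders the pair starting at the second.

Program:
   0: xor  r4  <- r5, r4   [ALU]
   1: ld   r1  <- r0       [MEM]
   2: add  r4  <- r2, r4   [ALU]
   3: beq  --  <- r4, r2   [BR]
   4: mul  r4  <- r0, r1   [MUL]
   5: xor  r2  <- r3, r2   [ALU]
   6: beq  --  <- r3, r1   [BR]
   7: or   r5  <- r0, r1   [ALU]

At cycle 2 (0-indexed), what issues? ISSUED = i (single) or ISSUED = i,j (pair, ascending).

ISSUED = 3

  cy0 -> i0/i1 (xor.ALU;ld.MEM) pair
  cy1 -> i2 (add.ALU) RAW r4
  cy2 -> i3 (beq.BR) no-port BR/MUL
  cy3 -> i4/i5 (mul.MUL;xor.ALU) pair
  cy4 -> i6/i7 (beq.BR;or.ALU) pair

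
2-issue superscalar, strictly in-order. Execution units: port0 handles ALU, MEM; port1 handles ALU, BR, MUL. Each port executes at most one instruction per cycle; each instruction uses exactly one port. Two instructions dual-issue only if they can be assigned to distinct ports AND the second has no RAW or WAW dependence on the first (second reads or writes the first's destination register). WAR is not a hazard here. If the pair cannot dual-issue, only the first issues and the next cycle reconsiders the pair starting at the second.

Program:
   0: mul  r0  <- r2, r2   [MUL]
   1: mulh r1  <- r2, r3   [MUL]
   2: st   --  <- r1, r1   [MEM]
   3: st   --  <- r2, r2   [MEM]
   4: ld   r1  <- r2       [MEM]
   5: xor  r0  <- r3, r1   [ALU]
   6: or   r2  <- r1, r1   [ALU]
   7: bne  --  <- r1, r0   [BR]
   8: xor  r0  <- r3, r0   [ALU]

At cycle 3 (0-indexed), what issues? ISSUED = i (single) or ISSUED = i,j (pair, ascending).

ISSUED = 3

t=0 i0:mul ; no-port MUL/MUL
t=1 i1:mulh ; RAW r1
t=2 i2:st ; no-port MEM/MEM
t=3 i3:st ; no-port MEM/MEM
t=4 i4:ld ; RAW r1
t=5 i5&i6:xor+or ; dual
t=6 i7&i8:bne+xor ; dual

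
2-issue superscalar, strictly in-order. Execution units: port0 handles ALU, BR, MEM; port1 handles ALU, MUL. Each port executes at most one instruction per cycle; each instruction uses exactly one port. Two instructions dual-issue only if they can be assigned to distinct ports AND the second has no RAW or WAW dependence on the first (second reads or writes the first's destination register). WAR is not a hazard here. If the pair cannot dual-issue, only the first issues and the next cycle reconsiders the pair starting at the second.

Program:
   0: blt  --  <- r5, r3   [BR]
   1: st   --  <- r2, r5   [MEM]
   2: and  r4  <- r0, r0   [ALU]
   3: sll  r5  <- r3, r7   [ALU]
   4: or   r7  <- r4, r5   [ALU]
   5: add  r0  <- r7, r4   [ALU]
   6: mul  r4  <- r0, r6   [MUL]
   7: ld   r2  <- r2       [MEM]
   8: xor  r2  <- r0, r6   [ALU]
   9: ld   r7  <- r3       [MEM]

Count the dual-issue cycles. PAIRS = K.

c0: i0 blt.BR  no-port BR/MEM
c1: i1,i2 st.MEM;and.ALU  pair
c2: i3 sll.ALU  RAW r5
c3: i4 or.ALU  RAW r7
c4: i5 add.ALU  RAW r0
c5: i6,i7 mul.MUL;ld.MEM  pair
c6: i8,i9 xor.ALU;ld.MEM  pair

PAIRS = 3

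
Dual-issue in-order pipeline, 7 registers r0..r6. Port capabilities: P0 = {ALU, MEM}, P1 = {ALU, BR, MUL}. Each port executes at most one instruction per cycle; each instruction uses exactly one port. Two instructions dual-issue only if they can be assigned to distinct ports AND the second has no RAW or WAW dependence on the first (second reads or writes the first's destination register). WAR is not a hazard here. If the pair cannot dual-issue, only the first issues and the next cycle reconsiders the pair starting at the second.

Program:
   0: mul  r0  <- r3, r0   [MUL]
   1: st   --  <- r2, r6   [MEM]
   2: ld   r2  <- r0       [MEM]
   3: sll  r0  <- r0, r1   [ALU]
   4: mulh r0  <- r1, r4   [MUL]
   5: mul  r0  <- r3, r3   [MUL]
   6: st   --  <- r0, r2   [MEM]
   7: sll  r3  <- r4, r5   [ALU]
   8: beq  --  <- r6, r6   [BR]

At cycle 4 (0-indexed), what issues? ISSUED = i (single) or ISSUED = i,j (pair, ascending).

ISSUED = 6,7

[0] i0/i1  mul.MUL/st.MEM  -- 2-wide
[1] i2/i3  ld.MEM/sll.ALU  -- 2-wide
[2] i4  mulh.MUL  -- no-port MUL/MUL
[3] i5  mul.MUL  -- RAW r0
[4] i6/i7  st.MEM/sll.ALU  -- 2-wide
[5] i8  beq.BR  -- tail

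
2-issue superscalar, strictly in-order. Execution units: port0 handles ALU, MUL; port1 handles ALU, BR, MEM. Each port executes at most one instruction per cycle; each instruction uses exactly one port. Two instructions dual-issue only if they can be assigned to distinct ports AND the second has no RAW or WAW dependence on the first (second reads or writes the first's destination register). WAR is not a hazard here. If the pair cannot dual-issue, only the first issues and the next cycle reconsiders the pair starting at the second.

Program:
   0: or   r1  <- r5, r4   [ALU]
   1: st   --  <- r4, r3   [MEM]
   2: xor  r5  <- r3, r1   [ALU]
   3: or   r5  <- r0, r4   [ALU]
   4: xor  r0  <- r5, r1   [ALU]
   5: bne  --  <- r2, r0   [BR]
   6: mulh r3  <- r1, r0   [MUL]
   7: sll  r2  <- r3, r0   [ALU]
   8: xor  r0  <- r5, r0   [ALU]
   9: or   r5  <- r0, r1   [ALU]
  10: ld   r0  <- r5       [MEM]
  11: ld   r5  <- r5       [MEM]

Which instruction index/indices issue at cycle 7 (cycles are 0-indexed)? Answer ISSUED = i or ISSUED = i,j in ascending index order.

ISSUED = 10

c0: i0/i1 or.ALU st.MEM  dual
c1: i2 xor.ALU  WAW r5
c2: i3 or.ALU  RAW r5
c3: i4 xor.ALU  RAW r0
c4: i5/i6 bne.BR mulh.MUL  dual
c5: i7/i8 sll.ALU xor.ALU  dual
c6: i9 or.ALU  RAW r5
c7: i10 ld.MEM  no-port MEM/MEM
c8: i11 ld.MEM  tail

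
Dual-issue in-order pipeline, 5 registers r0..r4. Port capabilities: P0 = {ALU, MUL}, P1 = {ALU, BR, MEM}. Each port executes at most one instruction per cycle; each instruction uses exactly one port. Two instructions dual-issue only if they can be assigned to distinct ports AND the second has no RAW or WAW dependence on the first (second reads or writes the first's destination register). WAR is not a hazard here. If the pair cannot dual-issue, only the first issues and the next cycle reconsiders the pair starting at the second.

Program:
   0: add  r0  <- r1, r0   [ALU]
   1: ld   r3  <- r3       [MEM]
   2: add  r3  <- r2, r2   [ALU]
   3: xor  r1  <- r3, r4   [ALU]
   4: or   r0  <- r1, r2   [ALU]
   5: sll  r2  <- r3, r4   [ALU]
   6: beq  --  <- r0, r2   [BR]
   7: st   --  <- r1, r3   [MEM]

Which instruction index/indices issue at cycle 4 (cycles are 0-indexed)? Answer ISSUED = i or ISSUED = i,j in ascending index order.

#0 head=0: add.ALU;ld.MEM i0,i1 dual
#1 head=2: add.ALU i2 RAW r3
#2 head=3: xor.ALU i3 RAW r1
#3 head=4: or.ALU;sll.ALU i4,i5 dual
#4 head=6: beq.BR i6 no-port BR/MEM
#5 head=7: st.MEM i7 tail

ISSUED = 6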